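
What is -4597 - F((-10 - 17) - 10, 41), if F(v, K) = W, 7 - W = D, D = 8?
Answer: -4596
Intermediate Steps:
W = -1 (W = 7 - 1*8 = 7 - 8 = -1)
F(v, K) = -1
-4597 - F((-10 - 17) - 10, 41) = -4597 - 1*(-1) = -4597 + 1 = -4596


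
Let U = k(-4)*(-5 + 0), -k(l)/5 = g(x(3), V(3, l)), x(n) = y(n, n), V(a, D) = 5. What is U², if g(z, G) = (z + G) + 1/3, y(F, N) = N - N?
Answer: 160000/9 ≈ 17778.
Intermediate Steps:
y(F, N) = 0
x(n) = 0
g(z, G) = ⅓ + G + z (g(z, G) = (G + z) + 1*(⅓) = (G + z) + ⅓ = ⅓ + G + z)
k(l) = -80/3 (k(l) = -5*(⅓ + 5 + 0) = -5*16/3 = -80/3)
U = 400/3 (U = -80*(-5 + 0)/3 = -80/3*(-5) = 400/3 ≈ 133.33)
U² = (400/3)² = 160000/9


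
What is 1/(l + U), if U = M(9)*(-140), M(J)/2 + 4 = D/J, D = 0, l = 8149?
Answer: 1/9269 ≈ 0.00010789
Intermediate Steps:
M(J) = -8 (M(J) = -8 + 2*(0/J) = -8 + 2*0 = -8 + 0 = -8)
U = 1120 (U = -8*(-140) = 1120)
1/(l + U) = 1/(8149 + 1120) = 1/9269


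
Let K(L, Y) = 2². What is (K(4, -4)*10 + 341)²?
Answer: 145161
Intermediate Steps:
K(L, Y) = 4
(K(4, -4)*10 + 341)² = (4*10 + 341)² = (40 + 341)² = 381² = 145161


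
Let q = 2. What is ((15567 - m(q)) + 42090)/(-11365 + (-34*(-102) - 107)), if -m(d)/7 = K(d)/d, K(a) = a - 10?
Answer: -57629/8004 ≈ -7.2000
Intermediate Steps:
K(a) = -10 + a
m(d) = -7*(-10 + d)/d
((15567 - m(q)) + 42090)/(-11365 + (-34*(-102) - 107)) = ((15567 - (-7 + 70/2)) + 42090)/(-11365 + (-34*(-102) - 107)) = ((15567 - (-7 + 70*(½))) + 42090)/(-11365 + (3468 - 107)) = ((15567 - (-7 + 35)) + 42090)/(-11365 + 3361) = ((15567 - 1*28) + 42090)/(-8004) = ((15567 - 28) + 42090)*(-1/8004) = (15539 + 42090)*(-1/8004) = 57629*(-1/8004) = -57629/8004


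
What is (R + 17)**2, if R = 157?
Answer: 30276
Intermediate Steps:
(R + 17)**2 = (157 + 17)**2 = 174**2 = 30276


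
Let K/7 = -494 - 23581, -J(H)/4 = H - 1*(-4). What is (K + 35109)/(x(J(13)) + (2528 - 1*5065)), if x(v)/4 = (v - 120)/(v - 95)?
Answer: 7248936/137593 ≈ 52.684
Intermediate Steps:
J(H) = -16 - 4*H (J(H) = -4*(H - 1*(-4)) = -4*(H + 4) = -4*(4 + H) = -16 - 4*H)
K = -168525 (K = 7*(-494 - 23581) = 7*(-24075) = -168525)
x(v) = 4*(-120 + v)/(-95 + v) (x(v) = 4*((v - 120)/(v - 95)) = 4*((-120 + v)/(-95 + v)) = 4*(-120 + v)/(-95 + v))
(K + 35109)/(x(J(13)) + (2528 - 1*5065)) = (-168525 + 35109)/(4*(-120 + (-16 - 4*13))/(-95 + (-16 - 4*13)) + (2528 - 1*5065)) = -133416/(4*(-120 + (-16 - 52))/(-95 + (-16 - 52)) + (2528 - 5065)) = -133416/(4*(-120 - 68)/(-95 - 68) - 2537) = -133416/(4*(-188)/(-163) - 2537) = -133416/(4*(-1/163)*(-188) - 2537) = -133416/(752/163 - 2537) = -133416/(-412779/163) = -133416*(-163/412779) = 7248936/137593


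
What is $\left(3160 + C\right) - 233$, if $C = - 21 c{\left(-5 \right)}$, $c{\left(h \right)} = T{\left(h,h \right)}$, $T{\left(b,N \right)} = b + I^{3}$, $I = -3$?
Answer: $3599$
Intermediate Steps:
$T{\left(b,N \right)} = -27 + b$ ($T{\left(b,N \right)} = b + \left(-3\right)^{3} = b - 27 = -27 + b$)
$c{\left(h \right)} = -27 + h$
$C = 672$ ($C = - 21 \left(-27 - 5\right) = \left(-21\right) \left(-32\right) = 672$)
$\left(3160 + C\right) - 233 = \left(3160 + 672\right) - 233 = 3832 - 233 = 3599$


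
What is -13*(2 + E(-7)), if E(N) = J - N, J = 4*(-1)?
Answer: -65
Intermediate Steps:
J = -4
E(N) = -4 - N
-13*(2 + E(-7)) = -13*(2 + (-4 - 1*(-7))) = -13*(2 + (-4 + 7)) = -13*(2 + 3) = -13*5 = -65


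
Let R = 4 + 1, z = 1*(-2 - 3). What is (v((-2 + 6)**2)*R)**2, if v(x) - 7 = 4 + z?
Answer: 900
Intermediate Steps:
z = -5 (z = 1*(-5) = -5)
R = 5
v(x) = 6 (v(x) = 7 + (4 - 5) = 7 - 1 = 6)
(v((-2 + 6)**2)*R)**2 = (6*5)**2 = 30**2 = 900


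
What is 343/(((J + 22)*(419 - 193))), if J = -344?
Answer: -49/10396 ≈ -0.0047133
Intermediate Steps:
343/(((J + 22)*(419 - 193))) = 343/(((-344 + 22)*(419 - 193))) = 343/((-322*226)) = 343/(-72772) = 343*(-1/72772) = -49/10396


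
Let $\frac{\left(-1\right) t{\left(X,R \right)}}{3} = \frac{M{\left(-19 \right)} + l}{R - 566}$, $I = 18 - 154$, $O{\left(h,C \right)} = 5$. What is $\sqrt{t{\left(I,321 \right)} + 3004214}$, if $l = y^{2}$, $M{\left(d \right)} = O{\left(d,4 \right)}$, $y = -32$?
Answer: $\frac{\sqrt{75105665}}{5} \approx 1733.3$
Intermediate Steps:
$M{\left(d \right)} = 5$
$l = 1024$ ($l = \left(-32\right)^{2} = 1024$)
$I = -136$ ($I = 18 - 154 = -136$)
$t{\left(X,R \right)} = - \frac{3087}{-566 + R}$ ($t{\left(X,R \right)} = - 3 \frac{5 + 1024}{R - 566} = - 3 \frac{1029}{-566 + R} = - \frac{3087}{-566 + R}$)
$\sqrt{t{\left(I,321 \right)} + 3004214} = \sqrt{- \frac{3087}{-566 + 321} + 3004214} = \sqrt{- \frac{3087}{-245} + 3004214} = \sqrt{\left(-3087\right) \left(- \frac{1}{245}\right) + 3004214} = \sqrt{\frac{63}{5} + 3004214} = \sqrt{\frac{15021133}{5}} = \frac{\sqrt{75105665}}{5}$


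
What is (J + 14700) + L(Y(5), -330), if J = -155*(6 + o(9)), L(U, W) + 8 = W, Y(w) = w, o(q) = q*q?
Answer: 877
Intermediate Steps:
o(q) = q**2
L(U, W) = -8 + W
J = -13485 (J = -155*(6 + 9**2) = -155*(6 + 81) = -155*87 = -13485)
(J + 14700) + L(Y(5), -330) = (-13485 + 14700) + (-8 - 330) = 1215 - 338 = 877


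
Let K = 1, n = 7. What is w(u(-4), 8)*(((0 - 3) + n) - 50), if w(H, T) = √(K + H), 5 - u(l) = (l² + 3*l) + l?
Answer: -46*√6 ≈ -112.68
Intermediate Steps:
u(l) = 5 - l² - 4*l (u(l) = 5 - ((l² + 3*l) + l) = 5 - (l² + 4*l) = 5 + (-l² - 4*l) = 5 - l² - 4*l)
w(H, T) = √(1 + H)
w(u(-4), 8)*(((0 - 3) + n) - 50) = √(1 + (5 - 1*(-4)² - 4*(-4)))*(((0 - 3) + 7) - 50) = √(1 + (5 - 1*16 + 16))*((-3 + 7) - 50) = √(1 + (5 - 16 + 16))*(4 - 50) = √(1 + 5)*(-46) = √6*(-46) = -46*√6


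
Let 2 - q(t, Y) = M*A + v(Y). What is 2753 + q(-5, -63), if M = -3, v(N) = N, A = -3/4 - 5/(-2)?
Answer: 11293/4 ≈ 2823.3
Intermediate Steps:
A = 7/4 (A = -3*¼ - 5*(-½) = -¾ + 5/2 = 7/4 ≈ 1.7500)
q(t, Y) = 29/4 - Y (q(t, Y) = 2 - (-3*7/4 + Y) = 2 - (-21/4 + Y) = 2 + (21/4 - Y) = 29/4 - Y)
2753 + q(-5, -63) = 2753 + (29/4 - 1*(-63)) = 2753 + (29/4 + 63) = 2753 + 281/4 = 11293/4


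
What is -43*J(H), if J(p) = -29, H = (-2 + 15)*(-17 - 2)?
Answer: 1247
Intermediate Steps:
H = -247 (H = 13*(-19) = -247)
-43*J(H) = -43*(-29) = 1247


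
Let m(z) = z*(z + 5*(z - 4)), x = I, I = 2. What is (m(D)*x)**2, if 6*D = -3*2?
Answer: 2704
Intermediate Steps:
x = 2
D = -1 (D = (-3*2)/6 = (1/6)*(-6) = -1)
m(z) = z*(-20 + 6*z) (m(z) = z*(z + 5*(-4 + z)) = z*(z + (-20 + 5*z)) = z*(-20 + 6*z))
(m(D)*x)**2 = ((2*(-1)*(-10 + 3*(-1)))*2)**2 = ((2*(-1)*(-10 - 3))*2)**2 = ((2*(-1)*(-13))*2)**2 = (26*2)**2 = 52**2 = 2704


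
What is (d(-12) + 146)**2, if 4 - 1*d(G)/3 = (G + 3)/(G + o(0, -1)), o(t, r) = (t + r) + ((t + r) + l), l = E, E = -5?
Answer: 8850625/361 ≈ 24517.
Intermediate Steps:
l = -5
o(t, r) = -5 + 2*r + 2*t (o(t, r) = (t + r) + ((t + r) - 5) = (r + t) + ((r + t) - 5) = (r + t) + (-5 + r + t) = -5 + 2*r + 2*t)
d(G) = 12 - 3*(3 + G)/(-7 + G) (d(G) = 12 - 3*(G + 3)/(G + (-5 + 2*(-1) + 2*0)) = 12 - 3*(3 + G)/(G + (-5 - 2 + 0)) = 12 - 3*(3 + G)/(G - 7) = 12 - 3*(3 + G)/(-7 + G))
(d(-12) + 146)**2 = (3*(-31 + 3*(-12))/(-7 - 12) + 146)**2 = (3*(-31 - 36)/(-19) + 146)**2 = (3*(-1/19)*(-67) + 146)**2 = (201/19 + 146)**2 = (2975/19)**2 = 8850625/361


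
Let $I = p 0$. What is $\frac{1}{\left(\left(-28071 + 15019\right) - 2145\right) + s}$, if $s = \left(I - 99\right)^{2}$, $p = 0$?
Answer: $- \frac{1}{5396} \approx -0.00018532$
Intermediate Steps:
$I = 0$ ($I = 0 \cdot 0 = 0$)
$s = 9801$ ($s = \left(0 - 99\right)^{2} = \left(-99\right)^{2} = 9801$)
$\frac{1}{\left(\left(-28071 + 15019\right) - 2145\right) + s} = \frac{1}{\left(\left(-28071 + 15019\right) - 2145\right) + 9801} = \frac{1}{\left(-13052 - 2145\right) + 9801} = \frac{1}{-15197 + 9801} = \frac{1}{-5396} = - \frac{1}{5396}$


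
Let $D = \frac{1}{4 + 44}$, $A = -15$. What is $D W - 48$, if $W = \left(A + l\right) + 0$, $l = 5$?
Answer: $- \frac{1157}{24} \approx -48.208$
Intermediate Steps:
$D = \frac{1}{48} \approx 0.020833$
$W = -10$ ($W = \left(-15 + 5\right) + 0 = -10 + 0 = -10$)
$D W - 48 = \frac{1}{48} \left(-10\right) - 48 = - \frac{5}{24} - 48 = - \frac{1157}{24}$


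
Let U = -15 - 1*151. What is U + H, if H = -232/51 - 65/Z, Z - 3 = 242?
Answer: -426865/2499 ≈ -170.81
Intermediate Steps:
Z = 245 (Z = 3 + 242 = 245)
H = -12031/2499 (H = -232/51 - 65/245 = -232*1/51 - 65*1/245 = -232/51 - 13/49 = -12031/2499 ≈ -4.8143)
U = -166 (U = -15 - 151 = -166)
U + H = -166 - 12031/2499 = -426865/2499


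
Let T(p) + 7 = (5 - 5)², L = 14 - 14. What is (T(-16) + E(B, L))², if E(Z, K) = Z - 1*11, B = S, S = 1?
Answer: 289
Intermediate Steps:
B = 1
L = 0
E(Z, K) = -11 + Z (E(Z, K) = Z - 11 = -11 + Z)
T(p) = -7 (T(p) = -7 + (5 - 5)² = -7 + 0² = -7 + 0 = -7)
(T(-16) + E(B, L))² = (-7 + (-11 + 1))² = (-7 - 10)² = (-17)² = 289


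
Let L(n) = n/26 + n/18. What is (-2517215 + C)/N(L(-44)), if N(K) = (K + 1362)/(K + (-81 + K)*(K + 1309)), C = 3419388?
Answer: -1372017965482901/18587790 ≈ -7.3813e+7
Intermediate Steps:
L(n) = 11*n/117 (L(n) = n*(1/26) + n*(1/18) = n/26 + n/18 = 11*n/117)
N(K) = (1362 + K)/(K + (-81 + K)*(1309 + K))
(-2517215 + C)/N(L(-44)) = (-2517215 + 3419388)/(((1362 + (11/117)*(-44))/(-106029 + ((11/117)*(-44))² + 1229*((11/117)*(-44))))) = 902173/(((1362 - 484/117)/(-106029 + (-484/117)² + 1229*(-484/117)))) = 902173/(((158870/117)/(-106029 + 234256/13689 - 594836/117))) = 902173/(((158870/117)/(-1520792537/13689))) = 902173/((-13689/1520792537*158870/117)) = 902173/(-18587790/1520792537) = 902173*(-1520792537/18587790) = -1372017965482901/18587790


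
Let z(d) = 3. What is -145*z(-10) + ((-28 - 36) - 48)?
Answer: -547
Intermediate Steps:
-145*z(-10) + ((-28 - 36) - 48) = -145*3 + ((-28 - 36) - 48) = -435 + (-64 - 48) = -435 - 112 = -547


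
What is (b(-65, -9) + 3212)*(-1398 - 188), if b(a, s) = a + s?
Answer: -4976868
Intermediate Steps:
(b(-65, -9) + 3212)*(-1398 - 188) = ((-65 - 9) + 3212)*(-1398 - 188) = (-74 + 3212)*(-1586) = 3138*(-1586) = -4976868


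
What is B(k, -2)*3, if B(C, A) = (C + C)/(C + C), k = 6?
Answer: 3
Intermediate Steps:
B(C, A) = 1 (B(C, A) = (2*C)/((2*C)) = (2*C)*(1/(2*C)) = 1)
B(k, -2)*3 = 1*3 = 3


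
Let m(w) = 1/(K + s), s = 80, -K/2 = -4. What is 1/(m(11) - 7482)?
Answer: -88/658415 ≈ -0.00013365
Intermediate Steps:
K = 8 (K = -2*(-4) = 8)
m(w) = 1/88 (m(w) = 1/(8 + 80) = 1/88)
1/(m(11) - 7482) = 1/(1/88 - 7482) = 1/(-658415/88) = -88/658415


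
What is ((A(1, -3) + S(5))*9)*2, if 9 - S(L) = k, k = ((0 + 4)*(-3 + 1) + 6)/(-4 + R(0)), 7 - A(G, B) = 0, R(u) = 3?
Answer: 252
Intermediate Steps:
A(G, B) = 7 (A(G, B) = 7 - 1*0 = 7 + 0 = 7)
k = 2 (k = ((0 + 4)*(-3 + 1) + 6)/(-4 + 3) = (4*(-2) + 6)/(-1) = (-8 + 6)*(-1) = -2*(-1) = 2)
S(L) = 7 (S(L) = 9 - 1*2 = 9 - 2 = 7)
((A(1, -3) + S(5))*9)*2 = ((7 + 7)*9)*2 = (14*9)*2 = 126*2 = 252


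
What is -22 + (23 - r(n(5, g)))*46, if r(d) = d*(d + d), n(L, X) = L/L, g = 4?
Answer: 944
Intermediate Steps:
n(L, X) = 1
r(d) = 2*d**2 (r(d) = d*(2*d) = 2*d**2)
-22 + (23 - r(n(5, g)))*46 = -22 + (23 - 2*1**2)*46 = -22 + (23 - 2)*46 = -22 + 21*46 = -22 + 966 = 944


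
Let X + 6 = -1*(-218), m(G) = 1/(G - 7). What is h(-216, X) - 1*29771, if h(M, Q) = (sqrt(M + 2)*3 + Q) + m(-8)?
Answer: -443386/15 + 3*I*sqrt(214) ≈ -29559.0 + 43.886*I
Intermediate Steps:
m(G) = 1/(-7 + G)
X = 212 (X = -6 - 1*(-218) = -6 + 218 = 212)
h(M, Q) = -1/15 + Q + 3*sqrt(2 + M) (h(M, Q) = (sqrt(M + 2)*3 + Q) + 1/(-7 - 8) = (sqrt(2 + M)*3 + Q) + 1/(-15) = (3*sqrt(2 + M) + Q) - 1/15 = (Q + 3*sqrt(2 + M)) - 1/15 = -1/15 + Q + 3*sqrt(2 + M))
h(-216, X) - 1*29771 = (-1/15 + 212 + 3*sqrt(2 - 216)) - 1*29771 = (-1/15 + 212 + 3*sqrt(-214)) - 29771 = (-1/15 + 212 + 3*(I*sqrt(214))) - 29771 = (-1/15 + 212 + 3*I*sqrt(214)) - 29771 = (3179/15 + 3*I*sqrt(214)) - 29771 = -443386/15 + 3*I*sqrt(214)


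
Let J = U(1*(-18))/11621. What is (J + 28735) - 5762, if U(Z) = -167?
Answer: 266969066/11621 ≈ 22973.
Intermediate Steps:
J = -167/11621 ≈ -0.014371
(J + 28735) - 5762 = (-167/11621 + 28735) - 5762 = 333929268/11621 - 5762 = 266969066/11621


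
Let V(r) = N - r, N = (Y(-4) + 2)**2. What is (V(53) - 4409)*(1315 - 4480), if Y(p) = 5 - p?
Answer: 13739265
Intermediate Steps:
N = 121 (N = ((5 - 1*(-4)) + 2)**2 = ((5 + 4) + 2)**2 = (9 + 2)**2 = 11**2 = 121)
V(r) = 121 - r
(V(53) - 4409)*(1315 - 4480) = ((121 - 1*53) - 4409)*(1315 - 4480) = ((121 - 53) - 4409)*(-3165) = (68 - 4409)*(-3165) = -4341*(-3165) = 13739265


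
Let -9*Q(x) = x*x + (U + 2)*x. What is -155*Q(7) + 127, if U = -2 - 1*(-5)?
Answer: 4721/3 ≈ 1573.7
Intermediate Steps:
U = 3 (U = -2 + 5 = 3)
Q(x) = -5*x/9 - x**2/9 (Q(x) = -(x*x + (3 + 2)*x)/9 = -(x**2 + 5*x)/9 = -5*x/9 - x**2/9)
-155*Q(7) + 127 = -(-155)*7*(5 + 7)/9 + 127 = -(-155)*7*12/9 + 127 = -155*(-28/3) + 127 = 4340/3 + 127 = 4721/3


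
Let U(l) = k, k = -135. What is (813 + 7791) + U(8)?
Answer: 8469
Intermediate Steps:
U(l) = -135
(813 + 7791) + U(8) = (813 + 7791) - 135 = 8604 - 135 = 8469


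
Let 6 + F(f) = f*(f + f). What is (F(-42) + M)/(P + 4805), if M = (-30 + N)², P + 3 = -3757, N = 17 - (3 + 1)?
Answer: 3811/1045 ≈ 3.6469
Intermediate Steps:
N = 13 (N = 17 - 1*4 = 17 - 4 = 13)
F(f) = -6 + 2*f² (F(f) = -6 + f*(f + f) = -6 + f*(2*f) = -6 + 2*f²)
P = -3760 (P = -3 - 3757 = -3760)
M = 289 (M = (-30 + 13)² = (-17)² = 289)
(F(-42) + M)/(P + 4805) = ((-6 + 2*(-42)²) + 289)/(-3760 + 4805) = ((-6 + 2*1764) + 289)/1045 = ((-6 + 3528) + 289)*(1/1045) = (3522 + 289)*(1/1045) = 3811*(1/1045) = 3811/1045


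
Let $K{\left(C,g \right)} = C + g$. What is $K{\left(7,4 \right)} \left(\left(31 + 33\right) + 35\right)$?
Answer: $1089$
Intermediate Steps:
$K{\left(7,4 \right)} \left(\left(31 + 33\right) + 35\right) = \left(7 + 4\right) \left(\left(31 + 33\right) + 35\right) = 11 \left(64 + 35\right) = 11 \cdot 99 = 1089$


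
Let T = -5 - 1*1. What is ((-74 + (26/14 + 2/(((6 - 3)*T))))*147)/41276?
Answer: -7966/30957 ≈ -0.25732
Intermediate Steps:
T = -6 (T = -5 - 1 = -6)
((-74 + (26/14 + 2/(((6 - 3)*T))))*147)/41276 = ((-74 + (26/14 + 2/(((6 - 3)*(-6)))))*147)/41276 = ((-74 + (26*(1/14) + 2/((3*(-6)))))*147)*(1/41276) = ((-74 + (13/7 + 2/(-18)))*147)*(1/41276) = ((-74 + (13/7 + 2*(-1/18)))*147)*(1/41276) = ((-74 + (13/7 - ⅑))*147)*(1/41276) = ((-74 + 110/63)*147)*(1/41276) = -4552/63*147*(1/41276) = -31864/3*1/41276 = -7966/30957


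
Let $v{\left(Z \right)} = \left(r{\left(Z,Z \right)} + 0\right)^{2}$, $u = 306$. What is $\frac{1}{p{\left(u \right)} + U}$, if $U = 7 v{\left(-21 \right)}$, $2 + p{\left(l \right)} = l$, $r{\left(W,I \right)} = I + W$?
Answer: $\frac{1}{12652} \approx 7.9039 \cdot 10^{-5}$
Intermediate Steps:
$p{\left(l \right)} = -2 + l$
$v{\left(Z \right)} = 4 Z^{2}$ ($v{\left(Z \right)} = \left(\left(Z + Z\right) + 0\right)^{2} = \left(2 Z + 0\right)^{2} = \left(2 Z\right)^{2} = 4 Z^{2}$)
$U = 12348$ ($U = 7 \cdot 4 \left(-21\right)^{2} = 7 \cdot 4 \cdot 441 = 7 \cdot 1764 = 12348$)
$\frac{1}{p{\left(u \right)} + U} = \frac{1}{\left(-2 + 306\right) + 12348} = \frac{1}{304 + 12348} = \frac{1}{12652}$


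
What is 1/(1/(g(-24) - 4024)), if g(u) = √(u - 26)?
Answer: -4024 + 5*I*√2 ≈ -4024.0 + 7.0711*I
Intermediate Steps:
g(u) = √(-26 + u)
1/(1/(g(-24) - 4024)) = 1/(1/(√(-26 - 24) - 4024)) = 1/(1/(√(-50) - 4024)) = 1/(1/(5*I*√2 - 4024)) = 1/(1/(-4024 + 5*I*√2)) = -4024 + 5*I*√2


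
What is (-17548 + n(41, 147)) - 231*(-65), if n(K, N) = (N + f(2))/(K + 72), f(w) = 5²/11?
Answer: -3146877/1243 ≈ -2531.7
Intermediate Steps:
f(w) = 25/11 (f(w) = 25*(1/11) = 25/11)
n(K, N) = (25/11 + N)/(72 + K) (n(K, N) = (N + 25/11)/(K + 72) = (25/11 + N)/(72 + K))
(-17548 + n(41, 147)) - 231*(-65) = (-17548 + (25/11 + 147)/(72 + 41)) - 231*(-65) = (-17548 + (1642/11)/113) + 15015 = (-17548 + (1/113)*(1642/11)) + 15015 = (-17548 + 1642/1243) + 15015 = -21810522/1243 + 15015 = -3146877/1243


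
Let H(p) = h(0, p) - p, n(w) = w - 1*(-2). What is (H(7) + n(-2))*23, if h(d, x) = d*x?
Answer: -161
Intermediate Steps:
n(w) = 2 + w (n(w) = w + 2 = 2 + w)
H(p) = -p (H(p) = 0*p - p = 0 - p = -p)
(H(7) + n(-2))*23 = (-1*7 + (2 - 2))*23 = (-7 + 0)*23 = -7*23 = -161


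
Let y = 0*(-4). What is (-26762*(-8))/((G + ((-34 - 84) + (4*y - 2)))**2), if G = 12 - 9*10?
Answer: 53524/9801 ≈ 5.4611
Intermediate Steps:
y = 0
G = -78 (G = 12 - 90 = -78)
(-26762*(-8))/((G + ((-34 - 84) + (4*y - 2)))**2) = (-26762*(-8))/((-78 + ((-34 - 84) + (4*0 - 2)))**2) = 214096/((-78 + (-118 + (0 - 2)))**2) = 214096/((-78 + (-118 - 2))**2) = 214096/((-78 - 120)**2) = 214096/((-198)**2) = 214096/39204 = 214096*(1/39204) = 53524/9801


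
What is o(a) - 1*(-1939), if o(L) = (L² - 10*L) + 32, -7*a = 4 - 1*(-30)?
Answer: 100115/49 ≈ 2043.2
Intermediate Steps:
a = -34/7 (a = -(4 - 1*(-30))/7 = -(4 + 30)/7 = -⅐*34 = -34/7 ≈ -4.8571)
o(L) = 32 + L² - 10*L
o(a) - 1*(-1939) = (32 + (-34/7)² - 10*(-34/7)) - 1*(-1939) = (32 + 1156/49 + 340/7) + 1939 = 5104/49 + 1939 = 100115/49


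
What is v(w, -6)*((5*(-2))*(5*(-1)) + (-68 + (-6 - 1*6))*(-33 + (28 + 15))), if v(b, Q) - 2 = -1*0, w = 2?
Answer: -1500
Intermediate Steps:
v(b, Q) = 2 (v(b, Q) = 2 - 1*0 = 2 + 0 = 2)
v(w, -6)*((5*(-2))*(5*(-1)) + (-68 + (-6 - 1*6))*(-33 + (28 + 15))) = 2*((5*(-2))*(5*(-1)) + (-68 + (-6 - 1*6))*(-33 + (28 + 15))) = 2*(-10*(-5) + (-68 + (-6 - 6))*(-33 + 43)) = 2*(50 + (-68 - 12)*10) = 2*(50 - 80*10) = 2*(50 - 800) = 2*(-750) = -1500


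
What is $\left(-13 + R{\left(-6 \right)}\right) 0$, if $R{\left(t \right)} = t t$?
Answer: $0$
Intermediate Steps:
$R{\left(t \right)} = t^{2}$
$\left(-13 + R{\left(-6 \right)}\right) 0 = \left(-13 + \left(-6\right)^{2}\right) 0 = \left(-13 + 36\right) 0 = 23 \cdot 0 = 0$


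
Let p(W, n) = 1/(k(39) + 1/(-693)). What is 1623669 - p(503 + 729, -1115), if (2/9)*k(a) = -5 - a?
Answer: 222791742528/137215 ≈ 1.6237e+6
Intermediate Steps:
k(a) = -45/2 - 9*a/2 (k(a) = 9*(-5 - a)/2 = -45/2 - 9*a/2)
p(W, n) = -693/137215 (p(W, n) = 1/((-45/2 - 9/2*39) + 1/(-693)) = 1/((-45/2 - 351/2) - 1/693) = 1/(-198 - 1/693) = 1/(-137215/693) = -693/137215)
1623669 - p(503 + 729, -1115) = 1623669 - 1*(-693/137215) = 1623669 + 693/137215 = 222791742528/137215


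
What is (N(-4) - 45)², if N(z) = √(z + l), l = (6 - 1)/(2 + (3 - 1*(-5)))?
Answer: (90 - I*√14)²/4 ≈ 2021.5 - 168.37*I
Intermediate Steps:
l = ½ (l = 5/(2 + (3 + 5)) = 5/(2 + 8) = 5/10 = 5*(⅒) = ½ ≈ 0.50000)
N(z) = √(½ + z) (N(z) = √(z + ½) = √(½ + z))
(N(-4) - 45)² = (√(2 + 4*(-4))/2 - 45)² = (√(2 - 16)/2 - 45)² = (√(-14)/2 - 45)² = ((I*√14)/2 - 45)² = (I*√14/2 - 45)² = (-45 + I*√14/2)²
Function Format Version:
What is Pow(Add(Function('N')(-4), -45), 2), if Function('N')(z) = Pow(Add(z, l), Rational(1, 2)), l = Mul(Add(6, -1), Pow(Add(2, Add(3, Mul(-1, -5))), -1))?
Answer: Mul(Rational(1, 4), Pow(Add(90, Mul(-1, I, Pow(14, Rational(1, 2)))), 2)) ≈ Add(2021.5, Mul(-168.37, I))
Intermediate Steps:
l = Rational(1, 2) (l = Mul(5, Pow(Add(2, Add(3, 5)), -1)) = Mul(5, Pow(Add(2, 8), -1)) = Mul(5, Pow(10, -1)) = Mul(5, Rational(1, 10)) = Rational(1, 2) ≈ 0.50000)
Function('N')(z) = Pow(Add(Rational(1, 2), z), Rational(1, 2)) (Function('N')(z) = Pow(Add(z, Rational(1, 2)), Rational(1, 2)) = Pow(Add(Rational(1, 2), z), Rational(1, 2)))
Pow(Add(Function('N')(-4), -45), 2) = Pow(Add(Mul(Rational(1, 2), Pow(Add(2, Mul(4, -4)), Rational(1, 2))), -45), 2) = Pow(Add(Mul(Rational(1, 2), Pow(Add(2, -16), Rational(1, 2))), -45), 2) = Pow(Add(Mul(Rational(1, 2), Pow(-14, Rational(1, 2))), -45), 2) = Pow(Add(Mul(Rational(1, 2), Mul(I, Pow(14, Rational(1, 2)))), -45), 2) = Pow(Add(Mul(Rational(1, 2), I, Pow(14, Rational(1, 2))), -45), 2) = Pow(Add(-45, Mul(Rational(1, 2), I, Pow(14, Rational(1, 2)))), 2)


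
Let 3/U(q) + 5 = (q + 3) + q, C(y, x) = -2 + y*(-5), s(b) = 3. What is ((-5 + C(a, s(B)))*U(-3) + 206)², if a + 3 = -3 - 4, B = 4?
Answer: 2307361/64 ≈ 36053.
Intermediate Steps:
a = -10 (a = -3 + (-3 - 4) = -3 - 7 = -10)
C(y, x) = -2 - 5*y
U(q) = 3/(-2 + 2*q) (U(q) = 3/(-5 + ((q + 3) + q)) = 3/(-5 + ((3 + q) + q)) = 3/(-5 + (3 + 2*q)) = 3/(-2 + 2*q))
((-5 + C(a, s(B)))*U(-3) + 206)² = ((-5 + (-2 - 5*(-10)))*(3/(2*(-1 - 3))) + 206)² = ((-5 + (-2 + 50))*((3/2)/(-4)) + 206)² = ((-5 + 48)*((3/2)*(-¼)) + 206)² = (43*(-3/8) + 206)² = (-129/8 + 206)² = (1519/8)² = 2307361/64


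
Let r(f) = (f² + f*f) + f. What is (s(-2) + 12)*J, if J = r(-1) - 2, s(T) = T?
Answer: -10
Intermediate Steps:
r(f) = f + 2*f² (r(f) = (f² + f²) + f = 2*f² + f = f + 2*f²)
J = -1 (J = -(1 + 2*(-1)) - 2 = -(1 - 2) - 2 = -1*(-1) - 2 = 1 - 2 = -1)
(s(-2) + 12)*J = (-2 + 12)*(-1) = 10*(-1) = -10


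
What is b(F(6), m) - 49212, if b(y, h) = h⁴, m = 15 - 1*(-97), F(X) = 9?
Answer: 157302724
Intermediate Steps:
m = 112 (m = 15 + 97 = 112)
b(F(6), m) - 49212 = 112⁴ - 49212 = 157351936 - 49212 = 157302724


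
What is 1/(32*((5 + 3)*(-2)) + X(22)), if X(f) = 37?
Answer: -1/475 ≈ -0.0021053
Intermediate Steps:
1/(32*((5 + 3)*(-2)) + X(22)) = 1/(32*((5 + 3)*(-2)) + 37) = 1/(32*(8*(-2)) + 37) = 1/(32*(-16) + 37) = 1/(-512 + 37) = 1/(-475) = -1/475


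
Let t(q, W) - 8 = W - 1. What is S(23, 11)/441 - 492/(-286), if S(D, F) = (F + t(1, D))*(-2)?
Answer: 96760/63063 ≈ 1.5343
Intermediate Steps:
t(q, W) = 7 + W (t(q, W) = 8 + (W - 1) = 8 + (-1 + W) = 7 + W)
S(D, F) = -14 - 2*D - 2*F (S(D, F) = (F + (7 + D))*(-2) = (7 + D + F)*(-2) = -14 - 2*D - 2*F)
S(23, 11)/441 - 492/(-286) = (-14 - 2*23 - 2*11)/441 - 492/(-286) = (-14 - 46 - 22)*(1/441) - 492*(-1/286) = -82*1/441 + 246/143 = -82/441 + 246/143 = 96760/63063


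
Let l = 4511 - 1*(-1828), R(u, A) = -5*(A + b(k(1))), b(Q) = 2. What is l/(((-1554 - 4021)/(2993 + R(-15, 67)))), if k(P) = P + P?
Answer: -16785672/5575 ≈ -3010.9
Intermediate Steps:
k(P) = 2*P
R(u, A) = -10 - 5*A (R(u, A) = -5*(A + 2) = -5*(2 + A) = -10 - 5*A)
l = 6339 (l = 4511 + 1828 = 6339)
l/(((-1554 - 4021)/(2993 + R(-15, 67)))) = 6339/(((-1554 - 4021)/(2993 + (-10 - 5*67)))) = 6339/((-5575/(2993 + (-10 - 335)))) = 6339/((-5575/(2993 - 345))) = 6339/((-5575/2648)) = 6339/((-5575*1/2648)) = 6339/(-5575/2648) = 6339*(-2648/5575) = -16785672/5575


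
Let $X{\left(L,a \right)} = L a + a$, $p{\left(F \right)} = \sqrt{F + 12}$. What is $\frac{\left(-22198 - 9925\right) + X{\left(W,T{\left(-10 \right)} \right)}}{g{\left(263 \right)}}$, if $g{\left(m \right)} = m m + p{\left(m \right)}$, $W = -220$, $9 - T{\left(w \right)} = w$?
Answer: $- \frac{1254863998}{2392175143} + \frac{90710 \sqrt{11}}{2392175143} \approx -0.52444$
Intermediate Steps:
$T{\left(w \right)} = 9 - w$
$p{\left(F \right)} = \sqrt{12 + F}$
$X{\left(L,a \right)} = a + L a$
$g{\left(m \right)} = m^{2} + \sqrt{12 + m}$ ($g{\left(m \right)} = m m + \sqrt{12 + m} = m^{2} + \sqrt{12 + m}$)
$\frac{\left(-22198 - 9925\right) + X{\left(W,T{\left(-10 \right)} \right)}}{g{\left(263 \right)}} = \frac{\left(-22198 - 9925\right) + \left(9 - -10\right) \left(1 - 220\right)}{263^{2} + \sqrt{12 + 263}} = \frac{\left(-22198 - 9925\right) + \left(9 + 10\right) \left(-219\right)}{69169 + \sqrt{275}} = \frac{-32123 + 19 \left(-219\right)}{69169 + 5 \sqrt{11}} = \frac{-32123 - 4161}{69169 + 5 \sqrt{11}} = - \frac{36284}{69169 + 5 \sqrt{11}}$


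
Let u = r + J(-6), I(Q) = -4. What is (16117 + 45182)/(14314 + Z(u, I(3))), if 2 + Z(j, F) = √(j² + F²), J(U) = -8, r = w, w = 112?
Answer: 109663911/25602814 - 61299*√677/51205628 ≈ 4.2521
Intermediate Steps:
r = 112
u = 104 (u = 112 - 8 = 104)
Z(j, F) = -2 + √(F² + j²) (Z(j, F) = -2 + √(j² + F²) = -2 + √(F² + j²))
(16117 + 45182)/(14314 + Z(u, I(3))) = (16117 + 45182)/(14314 + (-2 + √((-4)² + 104²))) = 61299/(14314 + (-2 + √(16 + 10816))) = 61299/(14314 + (-2 + √10832)) = 61299/(14314 + (-2 + 4*√677)) = 61299/(14312 + 4*√677)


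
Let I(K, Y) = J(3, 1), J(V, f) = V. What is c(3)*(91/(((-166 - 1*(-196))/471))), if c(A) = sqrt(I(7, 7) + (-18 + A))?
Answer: 14287*I*sqrt(3)/5 ≈ 4949.2*I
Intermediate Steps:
I(K, Y) = 3
c(A) = sqrt(-15 + A) (c(A) = sqrt(3 + (-18 + A)) = sqrt(-15 + A))
c(3)*(91/(((-166 - 1*(-196))/471))) = sqrt(-15 + 3)*(91/(((-166 - 1*(-196))/471))) = sqrt(-12)*(91/(((-166 + 196)*(1/471)))) = (2*I*sqrt(3))*(91/((30*(1/471)))) = (2*I*sqrt(3))*(91/(10/157)) = (2*I*sqrt(3))*(91*(157/10)) = (2*I*sqrt(3))*(14287/10) = 14287*I*sqrt(3)/5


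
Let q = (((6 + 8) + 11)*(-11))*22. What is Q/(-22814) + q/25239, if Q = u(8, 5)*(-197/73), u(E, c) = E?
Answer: -5018013218/21016792929 ≈ -0.23876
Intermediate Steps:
q = -6050 (q = ((14 + 11)*(-11))*22 = (25*(-11))*22 = -275*22 = -6050)
Q = -1576/73 (Q = 8*(-197/73) = -1576/73 ≈ -21.589)
Q/(-22814) + q/25239 = -1576/73/(-22814) - 6050/25239 = -1576/73*(-1/22814) - 6050*1/25239 = 788/832711 - 6050/25239 = -5018013218/21016792929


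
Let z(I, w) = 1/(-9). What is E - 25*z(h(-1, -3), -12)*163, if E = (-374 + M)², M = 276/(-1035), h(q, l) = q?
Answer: 31618871/225 ≈ 1.4053e+5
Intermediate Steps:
z(I, w) = -⅑
M = -4/15 (M = 276*(-1/1035) = -4/15 ≈ -0.26667)
E = 31516996/225 (E = (-374 - 4/15)² = (-5614/15)² = 31516996/225 ≈ 1.4008e+5)
E - 25*z(h(-1, -3), -12)*163 = 31516996/225 - 25*(-⅑)*163 = 31516996/225 - (-25)*163/9 = 31516996/225 - 1*(-4075/9) = 31516996/225 + 4075/9 = 31618871/225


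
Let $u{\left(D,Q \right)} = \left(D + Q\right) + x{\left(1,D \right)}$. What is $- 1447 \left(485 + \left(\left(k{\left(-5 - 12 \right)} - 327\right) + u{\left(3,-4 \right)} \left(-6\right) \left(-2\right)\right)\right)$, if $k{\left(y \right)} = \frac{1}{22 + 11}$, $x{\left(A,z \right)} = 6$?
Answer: $- \frac{10411165}{33} \approx -3.1549 \cdot 10^{5}$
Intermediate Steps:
$k{\left(y \right)} = \frac{1}{33}$
$u{\left(D,Q \right)} = 6 + D + Q$ ($u{\left(D,Q \right)} = \left(D + Q\right) + 6 = 6 + D + Q$)
$- 1447 \left(485 + \left(\left(k{\left(-5 - 12 \right)} - 327\right) + u{\left(3,-4 \right)} \left(-6\right) \left(-2\right)\right)\right) = - 1447 \left(485 + \left(\left(\frac{1}{33} - 327\right) + \left(6 + 3 - 4\right) \left(-6\right) \left(-2\right)\right)\right) = - 1447 \left(485 - \left(\frac{10790}{33} - 5 \left(-6\right) \left(-2\right)\right)\right) = - 1447 \left(485 - \frac{8810}{33}\right) = \left(-1447\right) \frac{7195}{33} = - \frac{10411165}{33}$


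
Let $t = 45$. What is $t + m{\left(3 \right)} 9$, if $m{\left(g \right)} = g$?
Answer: $72$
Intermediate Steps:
$t + m{\left(3 \right)} 9 = 45 + 3 \cdot 9 = 45 + 27 = 72$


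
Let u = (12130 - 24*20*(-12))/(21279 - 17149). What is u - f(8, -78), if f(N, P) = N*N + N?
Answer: -27947/413 ≈ -67.668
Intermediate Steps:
f(N, P) = N + N² (f(N, P) = N² + N = N + N²)
u = 1789/413 (u = (12130 - 480*(-12))/4130 = (12130 + 5760)*(1/4130) = 17890*(1/4130) = 1789/413 ≈ 4.3317)
u - f(8, -78) = 1789/413 - 8*(1 + 8) = 1789/413 - 8*9 = 1789/413 - 1*72 = 1789/413 - 72 = -27947/413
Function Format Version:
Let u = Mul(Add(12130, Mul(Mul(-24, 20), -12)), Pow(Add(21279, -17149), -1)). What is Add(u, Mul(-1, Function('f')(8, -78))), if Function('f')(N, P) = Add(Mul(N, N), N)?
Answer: Rational(-27947, 413) ≈ -67.668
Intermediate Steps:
Function('f')(N, P) = Add(N, Pow(N, 2)) (Function('f')(N, P) = Add(Pow(N, 2), N) = Add(N, Pow(N, 2)))
u = Rational(1789, 413) (u = Mul(Add(12130, Mul(-480, -12)), Pow(4130, -1)) = Mul(Add(12130, 5760), Rational(1, 4130)) = Mul(17890, Rational(1, 4130)) = Rational(1789, 413) ≈ 4.3317)
Add(u, Mul(-1, Function('f')(8, -78))) = Add(Rational(1789, 413), Mul(-1, Mul(8, Add(1, 8)))) = Add(Rational(1789, 413), Mul(-1, Mul(8, 9))) = Add(Rational(1789, 413), Mul(-1, 72)) = Add(Rational(1789, 413), -72) = Rational(-27947, 413)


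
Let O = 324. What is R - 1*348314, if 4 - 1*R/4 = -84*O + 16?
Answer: -239498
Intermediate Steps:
R = 108816 (R = 16 - 4*(-84*324 + 16) = 16 - 4*(-27216 + 16) = 16 - 4*(-27200) = 16 + 108800 = 108816)
R - 1*348314 = 108816 - 1*348314 = 108816 - 348314 = -239498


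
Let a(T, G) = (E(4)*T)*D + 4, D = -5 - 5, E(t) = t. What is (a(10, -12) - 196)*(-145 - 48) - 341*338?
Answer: -1002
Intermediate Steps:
D = -10
a(T, G) = 4 - 40*T (a(T, G) = (4*T)*(-10) + 4 = -40*T + 4 = 4 - 40*T)
(a(10, -12) - 196)*(-145 - 48) - 341*338 = ((4 - 40*10) - 196)*(-145 - 48) - 341*338 = ((4 - 400) - 196)*(-193) - 115258 = (-396 - 196)*(-193) - 115258 = -592*(-193) - 115258 = 114256 - 115258 = -1002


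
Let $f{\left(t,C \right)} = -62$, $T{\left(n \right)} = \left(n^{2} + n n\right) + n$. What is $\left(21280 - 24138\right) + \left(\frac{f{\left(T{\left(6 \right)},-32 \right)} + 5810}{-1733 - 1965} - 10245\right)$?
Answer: $- \frac{24230321}{1849} \approx -13105.0$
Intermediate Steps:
$T{\left(n \right)} = n + 2 n^{2}$ ($T{\left(n \right)} = \left(n^{2} + n^{2}\right) + n = 2 n^{2} + n = n + 2 n^{2}$)
$\left(21280 - 24138\right) + \left(\frac{f{\left(T{\left(6 \right)},-32 \right)} + 5810}{-1733 - 1965} - 10245\right) = \left(21280 - 24138\right) - \left(10245 - \frac{-62 + 5810}{-1733 - 1965}\right) = \left(21280 - 24138\right) - \left(10245 - \frac{5748}{-3698}\right) = -2858 + \left(5748 \left(- \frac{1}{3698}\right) - 10245\right) = -2858 - \frac{18945879}{1849} = - \frac{24230321}{1849}$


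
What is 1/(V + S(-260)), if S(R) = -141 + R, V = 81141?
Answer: 1/80740 ≈ 1.2385e-5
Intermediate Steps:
1/(V + S(-260)) = 1/(81141 + (-141 - 260)) = 1/(81141 - 401) = 1/80740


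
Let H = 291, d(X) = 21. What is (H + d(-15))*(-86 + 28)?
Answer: -18096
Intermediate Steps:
(H + d(-15))*(-86 + 28) = (291 + 21)*(-86 + 28) = 312*(-58) = -18096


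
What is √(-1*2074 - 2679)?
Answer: 7*I*√97 ≈ 68.942*I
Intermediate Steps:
√(-1*2074 - 2679) = √(-2074 - 2679) = √(-4753) = 7*I*√97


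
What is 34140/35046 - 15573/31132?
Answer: 86179187/181842012 ≈ 0.47392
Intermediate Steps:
34140/35046 - 15573/31132 = 34140*(1/35046) - 15573*1/31132 = 5690/5841 - 15573/31132 = 86179187/181842012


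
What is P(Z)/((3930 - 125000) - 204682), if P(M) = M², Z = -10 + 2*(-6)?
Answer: -121/81438 ≈ -0.0014858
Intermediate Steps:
Z = -22 (Z = -10 - 12 = -22)
P(Z)/((3930 - 125000) - 204682) = (-22)²/((3930 - 125000) - 204682) = 484/(-121070 - 204682) = 484/(-325752) = 484*(-1/325752) = -121/81438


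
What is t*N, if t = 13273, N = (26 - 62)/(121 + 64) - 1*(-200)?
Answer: 490623172/185 ≈ 2.6520e+6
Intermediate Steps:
N = 36964/185 (N = -36/185 + 200 = 36964/185 ≈ 199.81)
t*N = 13273*(36964/185) = 490623172/185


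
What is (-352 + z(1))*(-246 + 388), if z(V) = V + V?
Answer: -49700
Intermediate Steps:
z(V) = 2*V
(-352 + z(1))*(-246 + 388) = (-352 + 2*1)*(-246 + 388) = (-352 + 2)*142 = -350*142 = -49700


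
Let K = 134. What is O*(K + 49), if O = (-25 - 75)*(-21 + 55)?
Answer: -622200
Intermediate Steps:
O = -3400 (O = -100*34 = -3400)
O*(K + 49) = -3400*(134 + 49) = -3400*183 = -622200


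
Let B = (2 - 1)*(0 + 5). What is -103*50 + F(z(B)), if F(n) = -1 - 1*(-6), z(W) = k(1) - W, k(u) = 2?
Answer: -5145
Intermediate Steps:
B = 5 (B = 1*5 = 5)
z(W) = 2 - W
F(n) = 5 (F(n) = -1 + 6 = 5)
-103*50 + F(z(B)) = -103*50 + 5 = -5150 + 5 = -5145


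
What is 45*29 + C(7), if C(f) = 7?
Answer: 1312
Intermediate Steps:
45*29 + C(7) = 45*29 + 7 = 1305 + 7 = 1312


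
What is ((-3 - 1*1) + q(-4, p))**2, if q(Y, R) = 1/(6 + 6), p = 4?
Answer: 2209/144 ≈ 15.340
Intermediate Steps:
q(Y, R) = 1/12
((-3 - 1*1) + q(-4, p))**2 = ((-3 - 1*1) + 1/12)**2 = ((-3 - 1) + 1/12)**2 = (-4 + 1/12)**2 = (-47/12)**2 = 2209/144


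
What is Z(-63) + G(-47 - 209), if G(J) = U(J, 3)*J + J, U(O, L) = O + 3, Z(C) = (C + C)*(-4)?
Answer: 65016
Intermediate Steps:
Z(C) = -8*C (Z(C) = (2*C)*(-4) = -8*C)
U(O, L) = 3 + O
G(J) = J + J*(3 + J) (G(J) = (3 + J)*J + J = J*(3 + J) + J = J + J*(3 + J))
Z(-63) + G(-47 - 209) = -8*(-63) + (-47 - 209)*(4 + (-47 - 209)) = 504 - 256*(4 - 256) = 504 - 256*(-252) = 504 + 64512 = 65016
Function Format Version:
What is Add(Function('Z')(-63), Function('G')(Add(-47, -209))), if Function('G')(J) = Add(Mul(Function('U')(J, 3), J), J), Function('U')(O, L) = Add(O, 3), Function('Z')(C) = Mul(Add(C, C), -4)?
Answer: 65016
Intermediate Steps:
Function('Z')(C) = Mul(-8, C) (Function('Z')(C) = Mul(Mul(2, C), -4) = Mul(-8, C))
Function('U')(O, L) = Add(3, O)
Function('G')(J) = Add(J, Mul(J, Add(3, J))) (Function('G')(J) = Add(Mul(Add(3, J), J), J) = Add(Mul(J, Add(3, J)), J) = Add(J, Mul(J, Add(3, J))))
Add(Function('Z')(-63), Function('G')(Add(-47, -209))) = Add(Mul(-8, -63), Mul(Add(-47, -209), Add(4, Add(-47, -209)))) = Add(504, Mul(-256, Add(4, -256))) = Add(504, Mul(-256, -252)) = Add(504, 64512) = 65016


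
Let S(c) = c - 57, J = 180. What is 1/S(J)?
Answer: 1/123 ≈ 0.0081301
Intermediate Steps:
S(c) = -57 + c
1/S(J) = 1/(-57 + 180) = 1/123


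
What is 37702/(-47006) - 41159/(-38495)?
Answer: 241690732/904747985 ≈ 0.26714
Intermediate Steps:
37702/(-47006) - 41159/(-38495) = 37702*(-1/47006) - 41159*(-1/38495) = -18851/23503 + 41159/38495 = 241690732/904747985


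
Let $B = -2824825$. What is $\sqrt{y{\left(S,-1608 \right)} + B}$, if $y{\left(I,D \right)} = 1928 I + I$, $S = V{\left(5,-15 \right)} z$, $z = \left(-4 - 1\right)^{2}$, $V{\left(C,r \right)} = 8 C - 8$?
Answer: $5 i \sqrt{51265} \approx 1132.1 i$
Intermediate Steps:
$V{\left(C,r \right)} = -8 + 8 C$
$z = 25$ ($z = \left(-5\right)^{2} = 25$)
$S = 800$ ($S = \left(-8 + 8 \cdot 5\right) 25 = \left(-8 + 40\right) 25 = 32 \cdot 25 = 800$)
$y{\left(I,D \right)} = 1929 I$
$\sqrt{y{\left(S,-1608 \right)} + B} = \sqrt{1929 \cdot 800 - 2824825} = \sqrt{1543200 - 2824825} = \sqrt{-1281625} = 5 i \sqrt{51265}$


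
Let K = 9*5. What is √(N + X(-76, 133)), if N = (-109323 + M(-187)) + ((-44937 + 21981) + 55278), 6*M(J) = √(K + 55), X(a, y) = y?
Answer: I*√691797/3 ≈ 277.25*I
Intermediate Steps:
K = 45
M(J) = 5/3 (M(J) = √(45 + 55)/6 = √100/6 = (⅙)*10 = 5/3)
N = -230998/3 (N = (-109323 + 5/3) + ((-44937 + 21981) + 55278) = -327964/3 + (-22956 + 55278) = -327964/3 + 32322 = -230998/3 ≈ -76999.)
√(N + X(-76, 133)) = √(-230998/3 + 133) = √(-230599/3) = I*√691797/3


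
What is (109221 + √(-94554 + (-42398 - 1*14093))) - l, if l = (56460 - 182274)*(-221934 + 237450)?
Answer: 1952239245 + I*√151045 ≈ 1.9522e+9 + 388.65*I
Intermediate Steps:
l = -1952130024 (l = -125814*15516 = -1952130024)
(109221 + √(-94554 + (-42398 - 1*14093))) - l = (109221 + √(-94554 + (-42398 - 1*14093))) - 1*(-1952130024) = (109221 + √(-94554 + (-42398 - 14093))) + 1952130024 = (109221 + √(-94554 - 56491)) + 1952130024 = (109221 + √(-151045)) + 1952130024 = (109221 + I*√151045) + 1952130024 = 1952239245 + I*√151045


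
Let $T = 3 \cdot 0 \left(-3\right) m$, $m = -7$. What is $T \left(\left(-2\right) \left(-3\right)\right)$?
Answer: $0$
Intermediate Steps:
$T = 0$ ($T = 3 \cdot 0 \left(-3\right) \left(-7\right) = 0 \left(-3\right) \left(-7\right) = 0 \left(-7\right) = 0$)
$T \left(\left(-2\right) \left(-3\right)\right) = 0 \left(\left(-2\right) \left(-3\right)\right) = 0 \cdot 6 = 0$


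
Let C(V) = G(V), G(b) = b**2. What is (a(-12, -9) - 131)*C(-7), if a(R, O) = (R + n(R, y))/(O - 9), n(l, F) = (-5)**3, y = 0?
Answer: -108829/18 ≈ -6046.1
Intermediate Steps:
C(V) = V**2
n(l, F) = -125
a(R, O) = (-125 + R)/(-9 + O) (a(R, O) = (R - 125)/(O - 9) = (-125 + R)/(-9 + O))
(a(-12, -9) - 131)*C(-7) = ((-125 - 12)/(-9 - 9) - 131)*(-7)**2 = (-137/(-18) - 131)*49 = (-1/18*(-137) - 131)*49 = (137/18 - 131)*49 = -2221/18*49 = -108829/18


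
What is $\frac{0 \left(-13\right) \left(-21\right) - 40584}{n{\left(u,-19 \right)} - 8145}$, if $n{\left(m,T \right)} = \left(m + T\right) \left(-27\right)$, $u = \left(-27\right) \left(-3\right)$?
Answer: $\frac{13528}{3273} \approx 4.1332$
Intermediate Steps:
$u = 81$
$n{\left(m,T \right)} = - 27 T - 27 m$ ($n{\left(m,T \right)} = \left(T + m\right) \left(-27\right) = - 27 T - 27 m$)
$\frac{0 \left(-13\right) \left(-21\right) - 40584}{n{\left(u,-19 \right)} - 8145} = \frac{0 \left(-13\right) \left(-21\right) - 40584}{\left(\left(-27\right) \left(-19\right) - 2187\right) - 8145} = \frac{0 \left(-21\right) - 40584}{\left(513 - 2187\right) - 8145} = \frac{0 - 40584}{-1674 - 8145} = - \frac{40584}{-9819} = \left(-40584\right) \left(- \frac{1}{9819}\right) = \frac{13528}{3273}$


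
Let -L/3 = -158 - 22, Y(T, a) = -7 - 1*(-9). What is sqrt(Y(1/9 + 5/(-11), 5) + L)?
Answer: sqrt(542) ≈ 23.281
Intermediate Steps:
Y(T, a) = 2 (Y(T, a) = -7 + 9 = 2)
L = 540 (L = -3*(-158 - 22) = -3*(-180) = 540)
sqrt(Y(1/9 + 5/(-11), 5) + L) = sqrt(2 + 540) = sqrt(542)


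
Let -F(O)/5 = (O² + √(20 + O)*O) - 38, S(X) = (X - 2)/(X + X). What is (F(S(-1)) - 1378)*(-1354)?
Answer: 3247569/2 + 10155*√86/2 ≈ 1.6709e+6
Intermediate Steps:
S(X) = (-2 + X)/(2*X) (S(X) = (-2 + X)/((2*X)) = (-2 + X)*(1/(2*X)) = (-2 + X)/(2*X))
F(O) = 190 - 5*O² - 5*O*√(20 + O) (F(O) = -5*((O² + √(20 + O)*O) - 38) = -5*((O² + O*√(20 + O)) - 38) = -5*(-38 + O² + O*√(20 + O)) = 190 - 5*O² - 5*O*√(20 + O))
(F(S(-1)) - 1378)*(-1354) = ((190 - 5*(-2 - 1)²/4 - 5*(½)*(-2 - 1)/(-1)*√(20 + (½)*(-2 - 1)/(-1))) - 1378)*(-1354) = ((190 - 5*((½)*(-1)*(-3))² - 5*(½)*(-1)*(-3)*√(20 + (½)*(-1)*(-3))) - 1378)*(-1354) = ((190 - 5*(3/2)² - 5*3/2*√(20 + 3/2)) - 1378)*(-1354) = ((190 - 5*9/4 - 5*3/2*√(43/2)) - 1378)*(-1354) = ((190 - 45/4 - 5*3/2*√86/2) - 1378)*(-1354) = ((190 - 45/4 - 15*√86/4) - 1378)*(-1354) = ((715/4 - 15*√86/4) - 1378)*(-1354) = (-4797/4 - 15*√86/4)*(-1354) = 3247569/2 + 10155*√86/2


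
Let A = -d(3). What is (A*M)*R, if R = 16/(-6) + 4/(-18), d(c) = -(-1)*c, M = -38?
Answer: -988/3 ≈ -329.33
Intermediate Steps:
d(c) = c
R = -26/9 (R = 16*(-⅙) + 4*(-1/18) = -8/3 - 2/9 = -26/9 ≈ -2.8889)
A = -3 (A = -1*3 = -3)
(A*M)*R = -3*(-38)*(-26/9) = 114*(-26/9) = -988/3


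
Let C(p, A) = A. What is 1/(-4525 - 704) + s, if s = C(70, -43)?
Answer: -224848/5229 ≈ -43.000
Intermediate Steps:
s = -43
1/(-4525 - 704) + s = 1/(-4525 - 704) - 43 = 1/(-5229) - 43 = -1/5229 - 43 = -224848/5229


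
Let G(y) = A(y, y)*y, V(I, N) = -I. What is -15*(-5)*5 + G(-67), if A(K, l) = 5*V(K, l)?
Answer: -22070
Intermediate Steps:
A(K, l) = -5*K (A(K, l) = 5*(-K) = -5*K)
G(y) = -5*y² (G(y) = (-5*y)*y = -5*y²)
-15*(-5)*5 + G(-67) = -15*(-5)*5 - 5*(-67)² = 75*5 - 5*4489 = 375 - 22445 = -22070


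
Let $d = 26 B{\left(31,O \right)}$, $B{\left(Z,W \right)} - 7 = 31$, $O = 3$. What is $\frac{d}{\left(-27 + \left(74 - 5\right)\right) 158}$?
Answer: $\frac{247}{1659} \approx 0.14888$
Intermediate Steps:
$B{\left(Z,W \right)} = 38$ ($B{\left(Z,W \right)} = 7 + 31 = 38$)
$d = 988$ ($d = 26 \cdot 38 = 988$)
$\frac{d}{\left(-27 + \left(74 - 5\right)\right) 158} = \frac{988}{\left(-27 + \left(74 - 5\right)\right) 158} = \frac{988}{\left(-27 + 69\right) 158} = \frac{988}{42 \cdot 158} = \frac{988}{6636} = 988 \cdot \frac{1}{6636} = \frac{247}{1659}$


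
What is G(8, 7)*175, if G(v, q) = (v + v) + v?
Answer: 4200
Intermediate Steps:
G(v, q) = 3*v (G(v, q) = 2*v + v = 3*v)
G(8, 7)*175 = (3*8)*175 = 24*175 = 4200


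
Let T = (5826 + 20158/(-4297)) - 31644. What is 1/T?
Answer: -4297/110960104 ≈ -3.8726e-5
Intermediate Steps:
T = -110960104/4297 (T = (5826 + 20158*(-1/4297)) - 31644 = (5826 - 20158/4297) - 31644 = 25014164/4297 - 31644 = -110960104/4297 ≈ -25823.)
1/T = 1/(-110960104/4297) = -4297/110960104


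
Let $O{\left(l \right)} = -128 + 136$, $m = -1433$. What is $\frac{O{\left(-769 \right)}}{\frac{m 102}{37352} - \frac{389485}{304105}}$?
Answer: $- \frac{9087143968}{5899785515} \approx -1.5402$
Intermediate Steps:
$O{\left(l \right)} = 8$
$\frac{O{\left(-769 \right)}}{\frac{m 102}{37352} - \frac{389485}{304105}} = \frac{8}{\frac{\left(-1433\right) 102}{37352} - \frac{389485}{304105}} = \frac{8}{\left(-146166\right) \frac{1}{37352} - \frac{77897}{60821}} = \frac{8}{- \frac{73083}{18676} - \frac{77897}{60821}} = \frac{8}{- \frac{5899785515}{1135892996}} = 8 \left(- \frac{1135892996}{5899785515}\right) = - \frac{9087143968}{5899785515}$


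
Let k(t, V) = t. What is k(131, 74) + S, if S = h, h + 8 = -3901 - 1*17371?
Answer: -21149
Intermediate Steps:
h = -21280 (h = -8 + (-3901 - 1*17371) = -8 + (-3901 - 17371) = -8 - 21272 = -21280)
S = -21280
k(131, 74) + S = 131 - 21280 = -21149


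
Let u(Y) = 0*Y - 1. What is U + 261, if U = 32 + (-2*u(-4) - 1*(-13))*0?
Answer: 293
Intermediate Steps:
u(Y) = -1 (u(Y) = 0 - 1 = -1)
U = 32 (U = 32 + (-2*(-1) - 1*(-13))*0 = 32 + (2 + 13)*0 = 32 + 15*0 = 32 + 0 = 32)
U + 261 = 32 + 261 = 293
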